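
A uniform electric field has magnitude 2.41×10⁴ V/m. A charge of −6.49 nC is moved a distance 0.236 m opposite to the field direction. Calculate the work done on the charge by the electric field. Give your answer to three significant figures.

3.69×10⁻⁵ J

The potential change for a displacement 0.236 m opposite to the field direction is ΔV = +Ed = 5690 V.
W_field = −qΔV = 3.69×10⁻⁵ J.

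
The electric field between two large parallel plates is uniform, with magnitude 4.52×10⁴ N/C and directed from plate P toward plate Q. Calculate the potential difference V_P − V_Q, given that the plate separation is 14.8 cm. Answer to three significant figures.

In a uniform field, potential decreases in the direction of E: ΔV = −E·d for a displacement d parallel to E.
Going from Q to P is a displacement of 14.8 cm opposite to the field, so V_P − V_Q = +Ed = 6690 V.

6690 V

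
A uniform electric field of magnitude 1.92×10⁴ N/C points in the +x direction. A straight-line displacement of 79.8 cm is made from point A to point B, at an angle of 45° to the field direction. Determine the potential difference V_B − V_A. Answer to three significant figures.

Only the component of displacement along E changes the potential: ΔV = −E·d·cosθ.
ΔV = −(1.92×10⁴ V/m)(0.798 m)cos45° = -1.08×10⁴ V.

-1.08×10⁴ V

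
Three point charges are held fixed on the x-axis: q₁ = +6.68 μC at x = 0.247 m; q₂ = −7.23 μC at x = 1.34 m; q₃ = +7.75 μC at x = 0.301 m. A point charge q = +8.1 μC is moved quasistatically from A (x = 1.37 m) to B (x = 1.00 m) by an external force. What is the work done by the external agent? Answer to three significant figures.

For quasistatic motion the external work equals the change in potential energy: W_ext = qΔV = q(V_B − V_A).
At A: distances to the source charges are 1.12 m, 0.0300 m, 1.07 m; V_A = Σ kqᵢ/rᵢ = -2.05×10⁶ V.
At B: distances to the source charges are 0.753 m, 0.340 m, 0.699 m; V_B = Σ kqᵢ/rᵢ = -1.17×10⁴ V.
ΔV = V_B − V_A = 2.04×10⁶ V.
W_ext = qΔV = (8.10×10⁻⁶ C)(2.04×10⁶ V) = 16.5 J.

16.5 J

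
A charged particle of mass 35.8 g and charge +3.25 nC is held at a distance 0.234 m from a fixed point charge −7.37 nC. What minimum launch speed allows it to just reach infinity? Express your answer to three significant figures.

To just escape, total mechanical energy must reach zero at infinity: ½mv²_min + U = 0, so ½mv²_min = −U = |kQq|/r.
|U| = |kQq|/r = (8.99×10⁹ N·m²/C²)(7.37×10⁻⁹)(3.25×10⁻⁹)/(0.234) = 9.20×10⁻⁷ J.
v_min = √(2|U|/m) = √(2·9.20×10⁻⁷/0.0358) = 7.17×10⁻³ m/s.

7.17×10⁻³ m/s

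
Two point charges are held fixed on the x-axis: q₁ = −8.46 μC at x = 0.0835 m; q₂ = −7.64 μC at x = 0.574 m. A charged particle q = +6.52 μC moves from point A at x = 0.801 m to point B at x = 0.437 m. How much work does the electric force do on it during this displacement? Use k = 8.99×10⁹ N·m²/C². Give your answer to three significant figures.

2.01 J

The work done by the electric force is W_field = −ΔU = −q(V_B − V_A) = q(V_A − V_B).
At A: distances to the source charges are 0.718 m, 0.227 m; V_A = Σ kqᵢ/rᵢ = -4.09×10⁵ V.
At B: distances to the source charges are 0.353 m, 0.137 m; V_B = Σ kqᵢ/rᵢ = -7.16×10⁵ V.
ΔV = V_B − V_A = -3.08×10⁵ V.
W_field = −qΔV = −(6.52×10⁻⁶ C)(-3.08×10⁵ V) = 2.01 J.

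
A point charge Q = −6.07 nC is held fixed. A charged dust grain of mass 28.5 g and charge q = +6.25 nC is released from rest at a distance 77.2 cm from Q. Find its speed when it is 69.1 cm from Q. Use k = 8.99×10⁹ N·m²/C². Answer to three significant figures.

1.91×10⁻³ m/s

Only the electrostatic force acts, so mechanical energy is conserved: ½mv² = U₁ − U₂ = kQq(1/r₁ − 1/r₂).
U₁ − U₂ = (8.99×10⁹ N·m²/C²)(-6.07×10⁻⁹ C)(6.25×10⁻⁹ C)(1/0.772 − 1/0.691) = 5.18×10⁻⁸ J.
v = √(2·5.18×10⁻⁸/0.0285) = 1.91×10⁻³ m/s.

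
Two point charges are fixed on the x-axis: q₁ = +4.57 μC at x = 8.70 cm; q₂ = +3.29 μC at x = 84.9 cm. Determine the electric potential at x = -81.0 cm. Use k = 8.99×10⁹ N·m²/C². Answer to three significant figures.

6.36×10⁴ V

Electric potential is a scalar, so the contributions from each charge add algebraically: V = Σ kqᵢ/rᵢ.
Distances from the field point to each charge: r₁ = 0.897 m, r₂ = 1.66 m.
V = k[(4.57×10⁻⁶)/(0.897) + (3.29×10⁻⁶)/(1.66)] = 6.36×10⁴ V.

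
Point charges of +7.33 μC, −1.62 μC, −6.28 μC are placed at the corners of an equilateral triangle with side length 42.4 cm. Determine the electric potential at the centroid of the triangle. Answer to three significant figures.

The total potential is the scalar sum of each charge's contribution, V = Σ kqᵢ/rᵢ.
The distance from each vertex to the centroid is a/√3 = 0.245 m.
V = k[(7.33×10⁻⁶)/(0.245) + (-1.62×10⁻⁶)/(0.245) + (-6.28×10⁻⁶)/(0.245)] = -2.09×10⁴ V.

-2.09×10⁴ V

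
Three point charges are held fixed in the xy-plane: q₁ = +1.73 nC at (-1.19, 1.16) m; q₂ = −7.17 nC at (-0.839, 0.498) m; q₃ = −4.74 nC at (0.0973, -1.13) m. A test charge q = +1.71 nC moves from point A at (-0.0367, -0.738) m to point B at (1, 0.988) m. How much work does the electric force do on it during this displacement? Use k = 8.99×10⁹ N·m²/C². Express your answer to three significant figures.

-1.61×10⁻⁷ J

The work done by the electric force is W_field = −ΔU = −q(V_B − V_A) = q(V_A − V_B).
At A: distances to the source charges are 2.22 m, 1.47 m, 0.414 m; V_A = Σ kqᵢ/rᵢ = -140 V.
At B: distances to the source charges are 2.20 m, 1.90 m, 2.30 m; V_B = Σ kqᵢ/rᵢ = -45.3 V.
ΔV = V_B − V_A = 94.3 V.
W_field = −qΔV = −(1.71×10⁻⁹ C)(94.3 V) = -1.61×10⁻⁷ J.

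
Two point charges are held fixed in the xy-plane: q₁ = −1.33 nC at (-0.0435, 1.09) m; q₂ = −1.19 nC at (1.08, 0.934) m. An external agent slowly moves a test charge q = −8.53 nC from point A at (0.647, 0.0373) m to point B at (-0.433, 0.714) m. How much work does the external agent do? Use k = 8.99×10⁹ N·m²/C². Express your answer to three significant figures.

7.54×10⁻⁸ J

For quasistatic motion the external work equals the change in potential energy: W_ext = qΔV = q(V_B − V_A).
At A: distances to the source charges are 1.26 m, 0.996 m; V_A = Σ kqᵢ/rᵢ = -20.2 V.
At B: distances to the source charges are 0.541 m, 1.53 m; V_B = Σ kqᵢ/rᵢ = -29.1 V.
ΔV = V_B − V_A = -8.84 V.
W_ext = qΔV = (-8.53×10⁻⁹ C)(-8.84 V) = 7.54×10⁻⁸ J.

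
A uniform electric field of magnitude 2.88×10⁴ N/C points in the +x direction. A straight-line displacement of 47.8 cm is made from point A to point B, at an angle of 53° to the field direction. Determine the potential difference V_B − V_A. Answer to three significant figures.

-8280 V

Only the component of displacement along E changes the potential: ΔV = −E·d·cosθ.
ΔV = −(2.88×10⁴ V/m)(0.478 m)cos53° = -8280 V.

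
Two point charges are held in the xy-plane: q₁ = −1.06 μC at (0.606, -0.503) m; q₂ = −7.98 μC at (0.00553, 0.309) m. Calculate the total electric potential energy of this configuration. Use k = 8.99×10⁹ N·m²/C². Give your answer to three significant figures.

The work to assemble the configuration equals its total potential energy, U = Σ kqᵢqⱼ/rᵢⱼ over all pairs.
Pair separations: r₁₂ = 1.01 m.
U = (0.0753) = 0.0753 J.

0.0753 J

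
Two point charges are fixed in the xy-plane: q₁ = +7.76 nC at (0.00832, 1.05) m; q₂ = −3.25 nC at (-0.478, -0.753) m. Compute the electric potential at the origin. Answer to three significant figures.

33.7 V

The total potential is the scalar sum of each charge's contribution, V = Σ kqᵢ/rᵢ.
Distances from the field point to each charge: r₁ = 1.05 m, r₂ = 0.892 m.
V = k[(7.76×10⁻⁹)/(1.05) + (-3.25×10⁻⁹)/(0.892)] = 33.7 V.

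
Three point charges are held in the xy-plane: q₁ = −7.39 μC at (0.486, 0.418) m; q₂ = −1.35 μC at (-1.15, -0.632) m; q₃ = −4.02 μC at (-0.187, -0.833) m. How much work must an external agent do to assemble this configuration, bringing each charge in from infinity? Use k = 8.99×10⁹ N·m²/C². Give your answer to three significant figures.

0.284 J

The work to assemble the configuration equals its total potential energy, U = Σ kqᵢqⱼ/rᵢⱼ over all pairs.
Pair separations: r₁₂ = 1.94 m, r₁₃ = 1.42 m, r₂₃ = 0.984 m.
U = (0.0461) + (0.188) + (0.0496) = 0.284 J.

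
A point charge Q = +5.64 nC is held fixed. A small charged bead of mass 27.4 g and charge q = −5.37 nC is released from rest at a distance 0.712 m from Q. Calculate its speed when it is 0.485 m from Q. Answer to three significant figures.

Only the electrostatic force acts, so mechanical energy is conserved: ½mv² = U₁ − U₂ = kQq(1/r₁ − 1/r₂).
U₁ − U₂ = (8.99×10⁹ N·m²/C²)(5.64×10⁻⁹ C)(-5.37×10⁻⁹ C)(1/0.712 − 1/0.485) = 1.79×10⁻⁷ J.
v = √(2·1.79×10⁻⁷/0.0274) = 3.61×10⁻³ m/s.

3.61×10⁻³ m/s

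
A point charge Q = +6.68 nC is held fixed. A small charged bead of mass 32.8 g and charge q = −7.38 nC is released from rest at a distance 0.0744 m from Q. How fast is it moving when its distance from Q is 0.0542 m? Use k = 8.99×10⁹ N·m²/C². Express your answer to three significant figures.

0.0116 m/s

Only the electrostatic force acts, so mechanical energy is conserved: ½mv² = U₁ − U₂ = kQq(1/r₁ − 1/r₂).
U₁ − U₂ = (8.99×10⁹ N·m²/C²)(6.68×10⁻⁹ C)(-7.38×10⁻⁹ C)(1/0.0744 − 1/0.0542) = 2.22×10⁻⁶ J.
v = √(2·2.22×10⁻⁶/0.0328) = 0.0116 m/s.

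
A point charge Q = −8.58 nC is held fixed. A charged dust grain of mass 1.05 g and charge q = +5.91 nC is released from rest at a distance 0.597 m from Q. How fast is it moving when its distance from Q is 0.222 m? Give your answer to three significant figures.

Only the electrostatic force acts, so mechanical energy is conserved: ½mv² = U₁ − U₂ = kQq(1/r₁ − 1/r₂).
U₁ − U₂ = (8.99×10⁹ N·m²/C²)(-8.58×10⁻⁹ C)(5.91×10⁻⁹ C)(1/0.597 − 1/0.222) = 1.29×10⁻⁶ J.
v = √(2·1.29×10⁻⁶/1.05×10⁻³) = 0.0496 m/s.

0.0496 m/s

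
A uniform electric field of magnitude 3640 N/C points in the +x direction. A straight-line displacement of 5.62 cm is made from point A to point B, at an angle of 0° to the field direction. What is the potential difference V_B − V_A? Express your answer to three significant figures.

Only the component of displacement along E changes the potential: ΔV = −E·d·cosθ.
ΔV = −(3640 V/m)(0.0562 m)cos0° = -205 V.

-205 V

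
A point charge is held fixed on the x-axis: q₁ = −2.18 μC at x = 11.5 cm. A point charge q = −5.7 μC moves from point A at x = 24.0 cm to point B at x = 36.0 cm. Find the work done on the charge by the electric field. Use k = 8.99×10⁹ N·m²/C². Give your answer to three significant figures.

0.438 J

The work done by the electric force is W_field = −ΔU = −q(V_B − V_A) = q(V_A − V_B).
At A: distance to the source charge is 0.125 m; V_A = kq₁/r = -1.57×10⁵ V.
At B: distance to the source charge is 0.245 m; V_B = kq₁/r = -8.00×10⁴ V.
ΔV = V_B − V_A = 7.68×10⁴ V.
W_field = −qΔV = −(-5.70×10⁻⁶ C)(7.68×10⁴ V) = 0.438 J.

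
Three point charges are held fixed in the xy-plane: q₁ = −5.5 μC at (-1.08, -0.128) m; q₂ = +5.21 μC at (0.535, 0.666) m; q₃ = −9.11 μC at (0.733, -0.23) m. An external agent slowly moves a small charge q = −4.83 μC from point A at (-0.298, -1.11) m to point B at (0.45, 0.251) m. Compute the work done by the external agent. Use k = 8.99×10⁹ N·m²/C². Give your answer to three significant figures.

-0.0405 J

For quasistatic motion the external work equals the change in potential energy: W_ext = qΔV = q(V_B − V_A).
At A: distances to the source charges are 1.26 m, 1.96 m, 1.36 m; V_A = Σ kqᵢ/rᵢ = -7.59×10⁴ V.
At B: distances to the source charges are 1.58 m, 0.424 m, 0.558 m; V_B = Σ kqᵢ/rᵢ = -6.76×10⁴ V.
ΔV = V_B − V_A = 8380 V.
W_ext = qΔV = (-4.83×10⁻⁶ C)(8380 V) = -0.0405 J.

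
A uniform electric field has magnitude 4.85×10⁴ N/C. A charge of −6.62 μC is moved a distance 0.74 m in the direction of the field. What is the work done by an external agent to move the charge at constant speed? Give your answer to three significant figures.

0.238 J

The potential change for a displacement 0.74 m in the direction of the field is ΔV = −Ed = -3.59×10⁴ V.
W_ext = qΔV = 0.238 J.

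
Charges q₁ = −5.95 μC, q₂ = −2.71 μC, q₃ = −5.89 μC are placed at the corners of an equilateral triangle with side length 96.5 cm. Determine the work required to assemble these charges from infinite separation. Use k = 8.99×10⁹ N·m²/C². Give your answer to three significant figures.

The work to assemble the configuration equals its total potential energy, U = Σ kqᵢqⱼ/rᵢⱼ over all pairs.
All three pair separations equal the side length, 0.965 m.
U = (0.150) + (0.326) + (0.149) = 0.625 J.

0.625 J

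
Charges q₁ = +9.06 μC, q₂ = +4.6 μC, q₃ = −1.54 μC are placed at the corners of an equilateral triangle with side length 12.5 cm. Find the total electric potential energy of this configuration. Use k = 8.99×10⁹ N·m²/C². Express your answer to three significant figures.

1.48 J

The assembly work is the sum of pairwise potential energies, U = Σ_{i<j} kqᵢqⱼ/rᵢⱼ.
All three pair separations equal the side length, 0.125 m.
U = (3.00) + (-1.00) + (-0.509) = 1.48 J.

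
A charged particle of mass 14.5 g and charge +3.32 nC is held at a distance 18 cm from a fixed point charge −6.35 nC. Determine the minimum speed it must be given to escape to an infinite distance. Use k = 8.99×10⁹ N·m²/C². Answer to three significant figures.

0.0121 m/s

To just escape, total mechanical energy must reach zero at infinity: ½mv²_min + U = 0, so ½mv²_min = −U = |kQq|/r.
|U| = |kQq|/r = (8.99×10⁹ N·m²/C²)(6.35×10⁻⁹)(3.32×10⁻⁹)/(0.180) = 1.05×10⁻⁶ J.
v_min = √(2|U|/m) = √(2·1.05×10⁻⁶/0.0145) = 0.0121 m/s.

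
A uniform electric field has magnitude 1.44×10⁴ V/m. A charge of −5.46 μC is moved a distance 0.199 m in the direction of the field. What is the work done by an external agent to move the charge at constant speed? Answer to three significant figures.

The potential change for a displacement 0.199 m in the direction of the field is ΔV = −Ed = -2870 V.
W_ext = qΔV = 0.0156 J.

0.0156 J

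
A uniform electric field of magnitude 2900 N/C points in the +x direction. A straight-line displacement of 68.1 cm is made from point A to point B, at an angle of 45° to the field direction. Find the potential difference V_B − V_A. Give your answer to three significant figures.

-1400 V

Only the component of displacement along E changes the potential: ΔV = −E·d·cosθ.
ΔV = −(2900 V/m)(0.681 m)cos45° = -1400 V.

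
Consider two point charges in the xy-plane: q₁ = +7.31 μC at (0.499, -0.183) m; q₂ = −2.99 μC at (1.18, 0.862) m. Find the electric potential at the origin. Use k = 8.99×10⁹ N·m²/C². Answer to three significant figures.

1.05×10⁵ V

Electric potential is a scalar, so the contributions from each charge add algebraically: V = Σ kqᵢ/rᵢ.
Distances from the field point to each charge: r₁ = 0.531 m, r₂ = 1.46 m.
V = k[(7.31×10⁻⁶)/(0.531) + (-2.99×10⁻⁶)/(1.46)] = 1.05×10⁵ V.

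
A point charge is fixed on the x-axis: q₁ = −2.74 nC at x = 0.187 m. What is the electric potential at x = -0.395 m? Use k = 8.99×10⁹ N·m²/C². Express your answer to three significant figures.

-42.3 V

Electric potential is a scalar, so the contributions from each charge add algebraically: V = Σ kqᵢ/rᵢ.
V = k[(-2.74×10⁻⁹)/(0.582)] = -42.3 V.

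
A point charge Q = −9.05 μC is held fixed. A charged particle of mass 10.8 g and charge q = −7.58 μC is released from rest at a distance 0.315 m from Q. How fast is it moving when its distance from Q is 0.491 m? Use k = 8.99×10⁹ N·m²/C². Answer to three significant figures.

Only the electrostatic force acts, so mechanical energy is conserved: ½mv² = U₁ − U₂ = kQq(1/r₁ − 1/r₂).
U₁ − U₂ = (8.99×10⁹ N·m²/C²)(-9.05×10⁻⁶ C)(-7.58×10⁻⁶ C)(1/0.315 − 1/0.491) = 0.702 J.
v = √(2·0.702/0.0108) = 11.4 m/s.

11.4 m/s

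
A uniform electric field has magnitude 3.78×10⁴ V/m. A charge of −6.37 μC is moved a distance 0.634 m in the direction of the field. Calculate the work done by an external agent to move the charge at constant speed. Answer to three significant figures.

0.153 J

The potential change for a displacement 0.634 m in the direction of the field is ΔV = −Ed = -2.40×10⁴ V.
W_ext = qΔV = 0.153 J.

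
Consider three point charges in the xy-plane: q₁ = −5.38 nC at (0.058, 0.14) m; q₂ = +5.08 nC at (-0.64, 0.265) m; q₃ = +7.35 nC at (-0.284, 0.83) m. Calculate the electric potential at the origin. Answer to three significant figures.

-178 V

The total potential is the scalar sum of each charge's contribution, V = Σ kqᵢ/rᵢ.
Distances from the field point to each charge: r₁ = 0.152 m, r₂ = 0.693 m, r₃ = 0.877 m.
V = k[(-5.38×10⁻⁹)/(0.152) + (5.08×10⁻⁹)/(0.693) + (7.35×10⁻⁹)/(0.877)] = -178 V.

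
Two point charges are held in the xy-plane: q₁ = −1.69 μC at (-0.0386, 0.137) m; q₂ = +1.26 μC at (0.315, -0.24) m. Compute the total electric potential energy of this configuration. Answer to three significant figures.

The work to assemble the configuration equals its total potential energy, U = Σ kqᵢqⱼ/rᵢⱼ over all pairs.
Pair separations: r₁₂ = 0.517 m.
U = (-0.0370) = -0.0370 J.

-0.0370 J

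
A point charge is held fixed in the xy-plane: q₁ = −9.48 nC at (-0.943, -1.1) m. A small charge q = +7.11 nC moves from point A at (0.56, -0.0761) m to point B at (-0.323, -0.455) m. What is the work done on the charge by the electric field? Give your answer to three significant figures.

The work done by the electric force is W_field = −ΔU = −q(V_B − V_A) = q(V_A − V_B).
At A: distance to the source charge is 1.82 m; V_A = kq₁/r = -46.9 V.
At B: distance to the source charge is 0.895 m; V_B = kq₁/r = -95.3 V.
ΔV = V_B − V_A = -48.4 V.
W_field = −qΔV = −(7.11×10⁻⁹ C)(-48.4 V) = 3.44×10⁻⁷ J.

3.44×10⁻⁷ J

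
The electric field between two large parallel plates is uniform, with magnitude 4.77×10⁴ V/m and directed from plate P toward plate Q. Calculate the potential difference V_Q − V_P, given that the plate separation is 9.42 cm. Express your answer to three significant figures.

In a uniform field, potential decreases in the direction of E: ΔV = −E·d for a displacement d parallel to E.
Going from P to Q is a displacement of 9.42 cm along the field, so V_Q − V_P = −Ed = -4490 V.

-4490 V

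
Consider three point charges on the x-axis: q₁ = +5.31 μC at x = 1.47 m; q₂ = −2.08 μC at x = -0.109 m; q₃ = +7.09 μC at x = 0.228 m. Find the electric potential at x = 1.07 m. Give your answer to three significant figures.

1.79×10⁵ V

Electric potential is a scalar, so the contributions from each charge add algebraically: V = Σ kqᵢ/rᵢ.
Distances from the field point to each charge: r₁ = 0.400 m, r₂ = 1.18 m, r₃ = 0.842 m.
V = k[(5.31×10⁻⁶)/(0.400) + (-2.08×10⁻⁶)/(1.18) + (7.09×10⁻⁶)/(0.842)] = 1.79×10⁵ V.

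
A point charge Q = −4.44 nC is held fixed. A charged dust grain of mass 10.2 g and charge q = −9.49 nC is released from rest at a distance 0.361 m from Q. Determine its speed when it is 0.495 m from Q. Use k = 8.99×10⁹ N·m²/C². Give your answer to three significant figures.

7.46×10⁻³ m/s

Only the electrostatic force acts, so mechanical energy is conserved: ½mv² = U₁ − U₂ = kQq(1/r₁ − 1/r₂).
U₁ − U₂ = (8.99×10⁹ N·m²/C²)(-4.44×10⁻⁹ C)(-9.49×10⁻⁹ C)(1/0.361 − 1/0.495) = 2.84×10⁻⁷ J.
v = √(2·2.84×10⁻⁷/0.0102) = 7.46×10⁻³ m/s.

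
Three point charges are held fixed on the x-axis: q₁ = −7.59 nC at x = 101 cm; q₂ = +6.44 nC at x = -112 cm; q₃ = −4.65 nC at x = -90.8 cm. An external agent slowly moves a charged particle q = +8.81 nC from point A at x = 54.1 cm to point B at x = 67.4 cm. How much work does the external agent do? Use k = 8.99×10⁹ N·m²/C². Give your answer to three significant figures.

-5.09×10⁻⁷ J

For quasistatic motion the external work equals the change in potential energy: W_ext = qΔV = q(V_B − V_A).
At A: distances to the source charges are 0.469 m, 1.66 m, 1.45 m; V_A = Σ kqᵢ/rᵢ = -139 V.
At B: distances to the source charges are 0.336 m, 1.79 m, 1.58 m; V_B = Σ kqᵢ/rᵢ = -197 V.
ΔV = V_B − V_A = -57.7 V.
W_ext = qΔV = (8.81×10⁻⁹ C)(-57.7 V) = -5.09×10⁻⁷ J.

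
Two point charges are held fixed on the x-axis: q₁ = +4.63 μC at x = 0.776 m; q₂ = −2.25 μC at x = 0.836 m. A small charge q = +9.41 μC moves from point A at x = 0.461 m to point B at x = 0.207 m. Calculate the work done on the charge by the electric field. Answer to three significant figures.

The work done by the electric force is W_field = −ΔU = −q(V_B − V_A) = q(V_A − V_B).
At A: distances to the source charges are 0.315 m, 0.375 m; V_A = Σ kqᵢ/rᵢ = 7.82×10⁴ V.
At B: distances to the source charges are 0.569 m, 0.629 m; V_B = Σ kqᵢ/rᵢ = 4.10×10⁴ V.
ΔV = V_B − V_A = -3.72×10⁴ V.
W_field = −qΔV = −(9.41×10⁻⁶ C)(-3.72×10⁴ V) = 0.350 J.

0.350 J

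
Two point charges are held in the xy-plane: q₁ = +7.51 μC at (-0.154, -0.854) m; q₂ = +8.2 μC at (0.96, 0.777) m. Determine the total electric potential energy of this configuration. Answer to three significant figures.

0.280 J

The work to assemble the configuration equals its total potential energy, U = Σ kqᵢqⱼ/rᵢⱼ over all pairs.
Pair separations: r₁₂ = 1.98 m.
U = (0.280) = 0.280 J.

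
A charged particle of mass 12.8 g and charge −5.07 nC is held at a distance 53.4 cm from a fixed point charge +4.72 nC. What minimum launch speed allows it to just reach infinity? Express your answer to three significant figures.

To just escape, total mechanical energy must reach zero at infinity: ½mv²_min + U = 0, so ½mv²_min = −U = |kQq|/r.
|U| = |kQq|/r = (8.99×10⁹ N·m²/C²)(4.72×10⁻⁹)(5.07×10⁻⁹)/(0.534) = 4.03×10⁻⁷ J.
v_min = √(2|U|/m) = √(2·4.03×10⁻⁷/0.0128) = 7.93×10⁻³ m/s.

7.93×10⁻³ m/s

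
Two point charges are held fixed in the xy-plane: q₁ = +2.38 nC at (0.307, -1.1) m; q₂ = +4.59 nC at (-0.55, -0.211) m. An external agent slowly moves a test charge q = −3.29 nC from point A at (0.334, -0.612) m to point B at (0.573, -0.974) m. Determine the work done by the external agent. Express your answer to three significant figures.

For quasistatic motion the external work equals the change in potential energy: W_ext = qΔV = q(V_B − V_A).
At A: distances to the source charges are 0.489 m, 0.971 m; V_A = Σ kqᵢ/rᵢ = 86.3 V.
At B: distances to the source charges are 0.294 m, 1.36 m; V_B = Σ kqᵢ/rᵢ = 103 V.
ΔV = V_B − V_A = 16.8 V.
W_ext = qΔV = (-3.29×10⁻⁹ C)(16.8 V) = -5.53×10⁻⁸ J.

-5.53×10⁻⁸ J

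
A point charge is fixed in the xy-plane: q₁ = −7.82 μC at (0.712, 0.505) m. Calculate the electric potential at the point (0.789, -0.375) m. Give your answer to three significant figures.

The total potential is the scalar sum of each charge's contribution, V = Σ kqᵢ/rᵢ.
Distances from the field point to each charge: r₁ = 0.883 m.
V = k[(-7.82×10⁻⁶)/(0.883)] = -7.96×10⁴ V.

-7.96×10⁴ V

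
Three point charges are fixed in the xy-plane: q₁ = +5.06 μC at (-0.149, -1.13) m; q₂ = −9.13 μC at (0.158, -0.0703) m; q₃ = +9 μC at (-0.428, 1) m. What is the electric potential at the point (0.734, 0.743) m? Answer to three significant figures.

7600 V

The total potential is the scalar sum of each charge's contribution, V = Σ kqᵢ/rᵢ.
Distances from the field point to each charge: r₁ = 2.07 m, r₂ = 0.997 m, r₃ = 1.19 m.
V = k[(5.06×10⁻⁶)/(2.07) + (-9.13×10⁻⁶)/(0.997) + (9.00×10⁻⁶)/(1.19)] = 7600 V.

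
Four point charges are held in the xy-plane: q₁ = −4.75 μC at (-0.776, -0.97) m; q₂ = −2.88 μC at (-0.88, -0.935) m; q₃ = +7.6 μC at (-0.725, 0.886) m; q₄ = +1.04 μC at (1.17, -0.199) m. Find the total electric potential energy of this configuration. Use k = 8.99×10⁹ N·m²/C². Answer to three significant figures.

0.837 J

The work to assemble the configuration equals its total potential energy, U = Σ kqᵢqⱼ/rᵢⱼ over all pairs.
Pair separations: r₁₂ = 0.110 m, r₁₃ = 1.86 m, r₁₄ = 2.09 m, r₂₃ = 1.83 m, r₂₄ = 2.18 m, r₃₄ = 2.18 m.
Summing all 6 pair terms gives U = 0.837 J.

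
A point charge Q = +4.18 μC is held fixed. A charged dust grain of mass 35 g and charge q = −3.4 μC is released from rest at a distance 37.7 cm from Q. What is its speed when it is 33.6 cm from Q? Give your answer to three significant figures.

Only the electrostatic force acts, so mechanical energy is conserved: ½mv² = U₁ − U₂ = kQq(1/r₁ − 1/r₂).
U₁ − U₂ = (8.99×10⁹ N·m²/C²)(4.18×10⁻⁶ C)(-3.40×10⁻⁶ C)(1/0.377 − 1/0.336) = 0.0414 J.
v = √(2·0.0414/0.0350) = 1.54 m/s.

1.54 m/s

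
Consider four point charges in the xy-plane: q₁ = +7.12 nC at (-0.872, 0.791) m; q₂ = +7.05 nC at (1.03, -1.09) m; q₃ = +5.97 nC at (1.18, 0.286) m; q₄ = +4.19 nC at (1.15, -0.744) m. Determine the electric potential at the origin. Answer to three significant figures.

Electric potential is a scalar, so the contributions from each charge add algebraically: V = Σ kqᵢ/rᵢ.
Distances from the field point to each charge: r₁ = 1.18 m, r₂ = 1.50 m, r₃ = 1.21 m, r₄ = 1.37 m.
V = k[(7.12×10⁻⁹)/(1.18) + (7.05×10⁻⁹)/(1.50) + (5.97×10⁻⁹)/(1.21) + (4.19×10⁻⁹)/(1.37)] = 168 V.

168 V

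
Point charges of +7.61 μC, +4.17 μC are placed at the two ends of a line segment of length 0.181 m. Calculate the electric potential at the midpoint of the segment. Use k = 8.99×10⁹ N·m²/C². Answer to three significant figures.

1.17×10⁶ V

The total potential is the scalar sum of each charge's contribution, V = Σ kqᵢ/rᵢ.
Each charge is 0.0905 m from the midpoint.
V = k[(7.61×10⁻⁶)/(0.0905) + (4.17×10⁻⁶)/(0.0905)] = 1.17×10⁶ V.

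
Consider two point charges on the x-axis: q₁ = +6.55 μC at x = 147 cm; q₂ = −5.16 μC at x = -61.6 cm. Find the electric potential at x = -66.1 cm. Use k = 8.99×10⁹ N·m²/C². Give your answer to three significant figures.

Electric potential is a scalar, so the contributions from each charge add algebraically: V = Σ kqᵢ/rᵢ.
Distances from the field point to each charge: r₁ = 2.13 m, r₂ = 0.0450 m.
V = k[(6.55×10⁻⁶)/(2.13) + (-5.16×10⁻⁶)/(0.0450)] = -1.00×10⁶ V.

-1.00×10⁶ V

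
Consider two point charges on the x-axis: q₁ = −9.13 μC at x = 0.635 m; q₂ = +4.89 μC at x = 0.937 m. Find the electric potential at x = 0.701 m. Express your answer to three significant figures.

Electric potential is a scalar, so the contributions from each charge add algebraically: V = Σ kqᵢ/rᵢ.
Distances from the field point to each charge: r₁ = 0.0660 m, r₂ = 0.236 m.
V = k[(-9.13×10⁻⁶)/(0.0660) + (4.89×10⁻⁶)/(0.236)] = -1.06×10⁶ V.

-1.06×10⁶ V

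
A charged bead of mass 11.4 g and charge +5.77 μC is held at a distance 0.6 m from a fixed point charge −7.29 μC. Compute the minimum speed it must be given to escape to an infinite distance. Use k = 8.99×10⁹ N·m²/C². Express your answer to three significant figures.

To just escape, total mechanical energy must reach zero at infinity: ½mv²_min + U = 0, so ½mv²_min = −U = |kQq|/r.
|U| = |kQq|/r = (8.99×10⁹ N·m²/C²)(7.29×10⁻⁶)(5.77×10⁻⁶)/(0.600) = 0.630 J.
v_min = √(2|U|/m) = √(2·0.630/0.0114) = 10.5 m/s.

10.5 m/s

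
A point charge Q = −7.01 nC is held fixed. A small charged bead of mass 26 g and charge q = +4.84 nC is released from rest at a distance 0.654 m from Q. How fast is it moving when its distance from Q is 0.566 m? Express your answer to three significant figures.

Only the electrostatic force acts, so mechanical energy is conserved: ½mv² = U₁ − U₂ = kQq(1/r₁ − 1/r₂).
U₁ − U₂ = (8.99×10⁹ N·m²/C²)(-7.01×10⁻⁹ C)(4.84×10⁻⁹ C)(1/0.654 − 1/0.566) = 7.25×10⁻⁸ J.
v = √(2·7.25×10⁻⁸/0.0260) = 2.36×10⁻³ m/s.

2.36×10⁻³ m/s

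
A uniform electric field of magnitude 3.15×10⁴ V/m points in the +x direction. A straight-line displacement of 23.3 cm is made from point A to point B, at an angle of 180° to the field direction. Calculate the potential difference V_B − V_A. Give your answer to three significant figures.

7340 V

Only the component of displacement along E changes the potential: ΔV = −E·d·cosθ.
ΔV = −(3.15×10⁴ V/m)(0.233 m)cos180° = 7340 V.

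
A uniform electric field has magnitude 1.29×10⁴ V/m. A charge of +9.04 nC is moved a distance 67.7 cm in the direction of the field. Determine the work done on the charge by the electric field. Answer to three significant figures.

The potential change for a displacement 67.7 cm in the direction of the field is ΔV = −Ed = -8730 V.
W_field = −qΔV = 7.89×10⁻⁵ J.

7.89×10⁻⁵ J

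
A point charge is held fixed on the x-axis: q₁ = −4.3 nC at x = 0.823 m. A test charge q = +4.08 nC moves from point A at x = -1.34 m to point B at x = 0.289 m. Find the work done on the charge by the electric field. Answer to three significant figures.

2.22×10⁻⁷ J

The work done by the electric force is W_field = −ΔU = −q(V_B − V_A) = q(V_A − V_B).
At A: distance to the source charge is 2.16 m; V_A = kq₁/r = -17.9 V.
At B: distance to the source charge is 0.534 m; V_B = kq₁/r = -72.4 V.
ΔV = V_B − V_A = -54.5 V.
W_field = −qΔV = −(4.08×10⁻⁹ C)(-54.5 V) = 2.22×10⁻⁷ J.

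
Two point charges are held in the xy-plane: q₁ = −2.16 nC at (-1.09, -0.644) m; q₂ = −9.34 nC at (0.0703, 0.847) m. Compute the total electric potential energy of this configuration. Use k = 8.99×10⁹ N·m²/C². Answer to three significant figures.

9.60×10⁻⁸ J

The work to assemble the configuration equals its total potential energy, U = Σ kqᵢqⱼ/rᵢⱼ over all pairs.
Pair separations: r₁₂ = 1.89 m.
U = (9.60×10⁻⁸) = 9.60×10⁻⁸ J.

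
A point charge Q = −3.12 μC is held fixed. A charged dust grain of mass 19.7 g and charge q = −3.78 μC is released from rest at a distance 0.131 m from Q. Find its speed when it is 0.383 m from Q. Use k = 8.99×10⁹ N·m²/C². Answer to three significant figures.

Only the electrostatic force acts, so mechanical energy is conserved: ½mv² = U₁ − U₂ = kQq(1/r₁ − 1/r₂).
U₁ − U₂ = (8.99×10⁹ N·m²/C²)(-3.12×10⁻⁶ C)(-3.78×10⁻⁶ C)(1/0.131 − 1/0.383) = 0.533 J.
v = √(2·0.533/0.0197) = 7.35 m/s.

7.35 m/s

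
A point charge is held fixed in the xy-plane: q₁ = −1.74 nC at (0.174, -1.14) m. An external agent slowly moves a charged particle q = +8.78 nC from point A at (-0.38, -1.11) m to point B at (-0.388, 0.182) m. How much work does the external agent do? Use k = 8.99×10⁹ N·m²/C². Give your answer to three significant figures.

For quasistatic motion the external work equals the change in potential energy: W_ext = qΔV = q(V_B − V_A).
At A: distance to the source charge is 0.555 m; V_A = kq₁/r = -28.2 V.
At B: distance to the source charge is 1.44 m; V_B = kq₁/r = -10.9 V.
ΔV = V_B − V_A = 17.3 V.
W_ext = qΔV = (8.78×10⁻⁹ C)(17.3 V) = 1.52×10⁻⁷ J.

1.52×10⁻⁷ J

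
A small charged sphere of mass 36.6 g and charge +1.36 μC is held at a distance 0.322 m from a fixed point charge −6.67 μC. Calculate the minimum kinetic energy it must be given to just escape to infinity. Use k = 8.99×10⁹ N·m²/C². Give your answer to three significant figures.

To just escape, total mechanical energy must reach zero at infinity: ½mv²_min + U = 0, so ½mv²_min = −U = |kQq|/r.
|U| = |kQq|/r = (8.99×10⁹ N·m²/C²)(6.67×10⁻⁶)(1.36×10⁻⁶)/(0.322) = 0.253 J.

0.253 J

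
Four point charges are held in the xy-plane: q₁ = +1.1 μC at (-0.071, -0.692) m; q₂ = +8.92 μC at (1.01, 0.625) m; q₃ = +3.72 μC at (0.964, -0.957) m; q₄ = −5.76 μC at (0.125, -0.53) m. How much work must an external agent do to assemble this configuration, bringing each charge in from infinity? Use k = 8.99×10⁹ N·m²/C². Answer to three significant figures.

-0.471 J

The assembly work is the sum of pairwise potential energies, U = Σ_{i<j} kqᵢqⱼ/rᵢⱼ.
Pair separations: r₁₂ = 1.70 m, r₁₃ = 1.07 m, r₁₄ = 0.254 m, r₂₃ = 1.58 m, r₂₄ = 1.46 m, r₃₄ = 0.941 m.
Summing all 6 pair terms gives U = -0.471 J.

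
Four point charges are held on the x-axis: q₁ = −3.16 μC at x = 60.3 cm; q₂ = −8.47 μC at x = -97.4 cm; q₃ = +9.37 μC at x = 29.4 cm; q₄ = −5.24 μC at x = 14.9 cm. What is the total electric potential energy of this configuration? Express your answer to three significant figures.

-3.63 J

The work to assemble the configuration equals its total potential energy, U = Σ kqᵢqⱼ/rᵢⱼ over all pairs.
Pair separations: r₁₂ = 1.58 m, r₁₃ = 0.309 m, r₁₄ = 0.454 m, r₂₃ = 1.27 m, r₂₄ = 1.12 m, r₃₄ = 0.145 m.
Summing all 6 pair terms gives U = -3.63 J.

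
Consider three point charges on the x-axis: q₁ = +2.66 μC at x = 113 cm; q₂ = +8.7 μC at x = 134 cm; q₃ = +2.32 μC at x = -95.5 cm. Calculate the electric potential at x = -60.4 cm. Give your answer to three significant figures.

Electric potential is a scalar, so the contributions from each charge add algebraically: V = Σ kqᵢ/rᵢ.
Distances from the field point to each charge: r₁ = 1.73 m, r₂ = 1.94 m, r₃ = 0.351 m.
V = k[(2.66×10⁻⁶)/(1.73) + (8.70×10⁻⁶)/(1.94) + (2.32×10⁻⁶)/(0.351)] = 1.13×10⁵ V.

1.13×10⁵ V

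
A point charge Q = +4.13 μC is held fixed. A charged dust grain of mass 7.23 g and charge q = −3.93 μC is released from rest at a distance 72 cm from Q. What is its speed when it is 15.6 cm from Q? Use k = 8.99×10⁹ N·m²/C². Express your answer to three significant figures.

Only the electrostatic force acts, so mechanical energy is conserved: ½mv² = U₁ − U₂ = kQq(1/r₁ − 1/r₂).
U₁ − U₂ = (8.99×10⁹ N·m²/C²)(4.13×10⁻⁶ C)(-3.93×10⁻⁶ C)(1/0.720 − 1/0.156) = 0.733 J.
v = √(2·0.733/7.23×10⁻³) = 14.2 m/s.

14.2 m/s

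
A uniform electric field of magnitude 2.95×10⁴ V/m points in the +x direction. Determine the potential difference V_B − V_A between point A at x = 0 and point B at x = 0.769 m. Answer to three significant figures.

-2.27×10⁴ V

In a uniform field, potential decreases in the direction of E: V_B − V_A = −E·Δx.
V_B − V_A = −(2.95×10⁴ V/m)(0.769 m) = -2.27×10⁴ V.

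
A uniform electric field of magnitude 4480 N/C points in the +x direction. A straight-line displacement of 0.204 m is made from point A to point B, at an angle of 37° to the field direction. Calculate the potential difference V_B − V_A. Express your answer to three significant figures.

-730 V

Only the component of displacement along E changes the potential: ΔV = −E·d·cosθ.
ΔV = −(4480 V/m)(0.204 m)cos37° = -730 V.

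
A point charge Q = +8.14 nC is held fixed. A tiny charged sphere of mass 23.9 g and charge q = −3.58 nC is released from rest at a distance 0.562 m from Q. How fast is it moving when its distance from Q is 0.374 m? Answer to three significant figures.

Only the electrostatic force acts, so mechanical energy is conserved: ½mv² = U₁ − U₂ = kQq(1/r₁ − 1/r₂).
U₁ − U₂ = (8.99×10⁹ N·m²/C²)(8.14×10⁻⁹ C)(-3.58×10⁻⁹ C)(1/0.562 − 1/0.374) = 2.34×10⁻⁷ J.
v = √(2·2.34×10⁻⁷/0.0239) = 4.43×10⁻³ m/s.

4.43×10⁻³ m/s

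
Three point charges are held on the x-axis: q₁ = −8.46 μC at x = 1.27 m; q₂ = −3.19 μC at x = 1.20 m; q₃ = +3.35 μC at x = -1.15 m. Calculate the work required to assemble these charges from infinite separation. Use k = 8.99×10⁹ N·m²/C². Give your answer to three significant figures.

3.32 J

The work to assemble the configuration equals its total potential energy, U = Σ kqᵢqⱼ/rᵢⱼ over all pairs.
Pair separations: r₁₂ = 0.0700 m, r₁₃ = 2.42 m, r₂₃ = 2.35 m.
U = (3.47) + (-0.105) + (-0.0409) = 3.32 J.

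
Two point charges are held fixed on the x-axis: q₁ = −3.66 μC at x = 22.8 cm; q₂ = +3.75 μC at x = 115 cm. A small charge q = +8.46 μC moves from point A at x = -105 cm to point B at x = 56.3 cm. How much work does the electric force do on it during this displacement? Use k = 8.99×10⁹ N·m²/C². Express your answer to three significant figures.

The work done by the electric force is W_field = −ΔU = −q(V_B − V_A) = q(V_A − V_B).
At A: distances to the source charges are 1.28 m, 2.20 m; V_A = Σ kqᵢ/rᵢ = -1.04×10⁴ V.
At B: distances to the source charges are 0.335 m, 0.587 m; V_B = Σ kqᵢ/rᵢ = -4.08×10⁴ V.
ΔV = V_B − V_A = -3.04×10⁴ V.
W_field = −qΔV = −(8.46×10⁻⁶ C)(-3.04×10⁴ V) = 0.257 J.

0.257 J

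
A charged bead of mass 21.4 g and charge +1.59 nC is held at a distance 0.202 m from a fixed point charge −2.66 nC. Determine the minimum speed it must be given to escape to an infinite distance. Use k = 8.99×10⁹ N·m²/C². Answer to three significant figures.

To just escape, total mechanical energy must reach zero at infinity: ½mv²_min + U = 0, so ½mv²_min = −U = |kQq|/r.
|U| = |kQq|/r = (8.99×10⁹ N·m²/C²)(2.66×10⁻⁹)(1.59×10⁻⁹)/(0.202) = 1.88×10⁻⁷ J.
v_min = √(2|U|/m) = √(2·1.88×10⁻⁷/0.0214) = 4.19×10⁻³ m/s.

4.19×10⁻³ m/s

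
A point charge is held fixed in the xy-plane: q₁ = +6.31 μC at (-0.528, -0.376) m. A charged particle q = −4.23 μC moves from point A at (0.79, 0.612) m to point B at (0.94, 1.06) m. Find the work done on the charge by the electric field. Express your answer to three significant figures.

-0.0288 J

The work done by the electric force is W_field = −ΔU = −q(V_B − V_A) = q(V_A − V_B).
At A: distance to the source charge is 1.65 m; V_A = kq₁/r = 3.44×10⁴ V.
At B: distance to the source charge is 2.05 m; V_B = kq₁/r = 2.76×10⁴ V.
ΔV = V_B − V_A = -6810 V.
W_field = −qΔV = −(-4.23×10⁻⁶ C)(-6810 V) = -0.0288 J.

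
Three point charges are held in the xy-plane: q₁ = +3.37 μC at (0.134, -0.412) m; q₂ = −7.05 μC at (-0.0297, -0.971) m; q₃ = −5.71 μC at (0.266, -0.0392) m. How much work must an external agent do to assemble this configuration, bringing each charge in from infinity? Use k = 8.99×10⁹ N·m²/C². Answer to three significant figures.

The assembly work is the sum of pairwise potential energies, U = Σ_{i<j} kqᵢqⱼ/rᵢⱼ.
Pair separations: r₁₂ = 0.582 m, r₁₃ = 0.395 m, r₂₃ = 0.978 m.
U = (-0.367) + (-0.437) + (0.370) = -0.434 J.

-0.434 J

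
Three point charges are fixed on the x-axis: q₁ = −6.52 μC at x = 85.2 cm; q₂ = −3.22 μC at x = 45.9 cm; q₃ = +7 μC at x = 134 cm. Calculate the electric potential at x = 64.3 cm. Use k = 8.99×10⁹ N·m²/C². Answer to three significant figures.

-3.47×10⁵ V

The total potential is the scalar sum of each charge's contribution, V = Σ kqᵢ/rᵢ.
Distances from the field point to each charge: r₁ = 0.209 m, r₂ = 0.184 m, r₃ = 0.697 m.
V = k[(-6.52×10⁻⁶)/(0.209) + (-3.22×10⁻⁶)/(0.184) + (7.00×10⁻⁶)/(0.697)] = -3.47×10⁵ V.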